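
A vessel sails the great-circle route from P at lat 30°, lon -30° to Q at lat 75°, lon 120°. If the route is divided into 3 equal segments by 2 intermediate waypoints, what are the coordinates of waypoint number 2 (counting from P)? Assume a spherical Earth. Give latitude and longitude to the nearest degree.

Write both endpoints as unit vectors p₁, p₂ with components (cos φ cos λ, cos φ sin λ, sin φ).
The central angle between the endpoints is δ = arccos(p₁·p₂) ≈ 1.278 rad (73.2°).
Interpolate at f = 2/3 with slerp weights a = sin((1−f)δ)/sin δ ≈ 0.432, b = sin(fδ)/sin δ ≈ 0.786.
p = a·p₁ + b·p₂ ≈ (0.222, -0.011, 0.975); φ = arcsin(p_z) ≈ 77.16°, λ = atan2(p_y, p_x) ≈ -2.76°.

≈ lat 77°, lon -3°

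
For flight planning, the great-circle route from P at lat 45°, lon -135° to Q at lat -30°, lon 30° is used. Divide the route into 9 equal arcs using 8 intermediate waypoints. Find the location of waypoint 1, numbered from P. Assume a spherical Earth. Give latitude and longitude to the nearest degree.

≈ lat 56°, lon -113°

The haversine formula gives a central angle δ ≈ 2.809 rad (160.9°) between the endpoints.
Interpolate at f = 1/9 with slerp weights a = sin((1−f)δ)/sin δ ≈ 1.839, b = sin(fδ)/sin δ ≈ 0.939.
p = a·p₁ + b·p₂ ≈ (-0.215, -0.513, 0.831); φ = arcsin(p_z) ≈ 56.20°, λ = atan2(p_y, p_x) ≈ -112.76°.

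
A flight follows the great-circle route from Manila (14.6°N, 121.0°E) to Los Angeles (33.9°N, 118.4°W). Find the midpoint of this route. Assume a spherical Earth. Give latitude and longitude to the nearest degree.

From cos δ = sin φ₁ sin φ₂ + cos φ₁ cos φ₂ cos Δλ, the central angle is δ ≈ 1.842 rad (105.6°).
Interpolate at f = 1/2 with slerp weights a = sin((1−f)δ)/sin δ ≈ 0.827, b = sin(fδ)/sin δ ≈ 0.827.
p = a·p₁ + b·p₂ ≈ (-0.738, 0.082, 0.669); φ = arcsin(p_z) ≈ 42.02°, λ = atan2(p_y, p_x) ≈ 173.65°.

≈ (42°N, 174°E)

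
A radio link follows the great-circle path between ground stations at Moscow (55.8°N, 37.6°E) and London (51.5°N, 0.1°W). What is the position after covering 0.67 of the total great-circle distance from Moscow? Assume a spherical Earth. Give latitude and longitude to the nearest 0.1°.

Convert each endpoint to a unit vector on the sphere (x = cos φ cos λ, y = cos φ sin λ, z = sin φ).
The central angle between the endpoints is δ = arccos(p₁·p₂) ≈ 0.392 rad (22.5°).
Interpolate at f = 0.67 with slerp weights a = sin((1−f)δ)/sin δ ≈ 0.338, b = sin(fδ)/sin δ ≈ 0.680.
p = a·p₁ + b·p₂ ≈ (0.573, 0.115, 0.811); φ = arcsin(p_z) ≈ 54.21°, λ = atan2(p_y, p_x) ≈ 11.35°.

≈ (54.2°N, 11.3°E)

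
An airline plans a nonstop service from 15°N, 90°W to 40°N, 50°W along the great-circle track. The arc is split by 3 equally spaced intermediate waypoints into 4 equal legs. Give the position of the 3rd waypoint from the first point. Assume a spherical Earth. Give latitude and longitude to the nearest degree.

≈ 35°N, 62°W

Convert each endpoint to a unit vector on the sphere (x = cos φ cos λ, y = cos φ sin λ, z = sin φ).
The central angle between the endpoints is δ = arccos(p₁·p₂) ≈ 0.748 rad (42.8°).
Interpolate at f = 3/4 with slerp weights a = sin((1−f)δ)/sin δ ≈ 0.273, b = sin(fδ)/sin δ ≈ 0.782.
p = a·p₁ + b·p₂ ≈ (0.385, -0.723, 0.574); φ = arcsin(p_z) ≈ 35.00°, λ = atan2(p_y, p_x) ≈ -61.96°.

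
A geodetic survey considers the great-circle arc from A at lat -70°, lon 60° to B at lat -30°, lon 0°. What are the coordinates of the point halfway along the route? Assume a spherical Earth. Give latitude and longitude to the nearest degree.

≈ lat -53°, lon 16°

The haversine formula gives a central angle δ ≈ 0.905 rad (51.8°) between the endpoints.
Interpolate at f = 1/2 with slerp weights a = sin((1−f)δ)/sin δ ≈ 0.556, b = sin(fδ)/sin δ ≈ 0.556.
p = a·p₁ + b·p₂ ≈ (0.576, 0.165, -0.800); φ = arcsin(p_z) ≈ -53.16°, λ = atan2(p_y, p_x) ≈ 15.94°.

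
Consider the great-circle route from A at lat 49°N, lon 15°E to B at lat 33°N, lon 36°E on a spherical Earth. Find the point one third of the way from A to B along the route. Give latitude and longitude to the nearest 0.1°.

From cos δ = sin φ₁ sin φ₂ + cos φ₁ cos φ₂ cos Δλ, the central angle is δ ≈ 0.391 rad (22.4°).
Interpolate at f = 1/3 with slerp weights a = sin((1−f)δ)/sin δ ≈ 0.676, b = sin(fδ)/sin δ ≈ 0.341.
p = a·p₁ + b·p₂ ≈ (0.660, 0.283, 0.696); φ = arcsin(p_z) ≈ 44.11°, λ = atan2(p_y, p_x) ≈ 23.21°.

≈ lat 44.1°N, lon 23.2°E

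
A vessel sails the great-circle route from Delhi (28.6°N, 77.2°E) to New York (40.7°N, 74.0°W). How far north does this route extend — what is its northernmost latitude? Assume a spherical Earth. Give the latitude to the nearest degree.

The great circle lies in the plane with unit normal n̂ = (p₁ × p₂)/|p₁ × p₂|.
Here n̂_z ≈ -0.333; the vertex latitude is φ_max = arccos|n̂_z| ≈ 70.5°.
Check via Clairaut: cos φ_max = |cos φ₁| · sin C = cos(28.6°)·sin(22.3°) ≈ 0.333, again giving ≈ 70.5°.

≈ 71°N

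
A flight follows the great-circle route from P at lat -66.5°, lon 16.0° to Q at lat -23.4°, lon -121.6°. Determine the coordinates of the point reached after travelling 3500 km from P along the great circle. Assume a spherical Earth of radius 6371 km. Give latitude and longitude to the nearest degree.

Write both endpoints as unit vectors p₁, p₂ with components (cos φ cos λ, cos φ sin λ, sin φ).
The central angle between the endpoints is δ = arccos(p₁·p₂) ≈ 1.477 rad (84.6°). The total great-circle distance is δ·R ≈ 1.477 × 6371 ≈ 9408 km, so the target fraction is f = 3500/9408 ≈ 0.372.
Interpolate at f ≈ 0.372 with slerp weights a = sin((1−f)δ)/sin δ ≈ 0.804, b = sin(fδ)/sin δ ≈ 0.524.
p = a·p₁ + b·p₂ ≈ (0.056, -0.322, -0.945); φ = arcsin(p_z) ≈ -70.95°, λ = atan2(p_y, p_x) ≈ -80.16°.

≈ lat -71°, lon -80°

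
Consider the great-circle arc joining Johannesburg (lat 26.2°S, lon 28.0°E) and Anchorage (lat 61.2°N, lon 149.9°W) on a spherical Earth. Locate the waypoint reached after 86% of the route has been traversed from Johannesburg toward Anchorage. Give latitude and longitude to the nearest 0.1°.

Convert each endpoint to a unit vector on the sphere (x = cos φ cos λ, y = cos φ sin λ, z = sin φ).
The central angle between the endpoints is δ = arccos(p₁·p₂) ≈ 2.530 rad (145.0°).
Interpolate at f = 0.86 with slerp weights a = sin((1−f)δ)/sin δ ≈ 0.604, b = sin(fδ)/sin δ ≈ 1.433.
p = a·p₁ + b·p₂ ≈ (-0.118, -0.092, 0.989); φ = arcsin(p_z) ≈ 81.39°, λ = atan2(p_y, p_x) ≈ -142.27°.

≈ lat 81.4°N, lon 142.3°W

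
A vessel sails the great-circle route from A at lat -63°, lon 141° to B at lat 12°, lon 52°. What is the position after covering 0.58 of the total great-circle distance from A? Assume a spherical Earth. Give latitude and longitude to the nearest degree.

≈ lat -25°, lon 72°

Write both endpoints as unit vectors p₁, p₂ with components (cos φ cos λ, cos φ sin λ, sin φ).
The central angle between the endpoints is δ = arccos(p₁·p₂) ≈ 1.749 rad (100.2°).
Interpolate at f = 0.58 with slerp weights a = sin((1−f)δ)/sin δ ≈ 0.681, b = sin(fδ)/sin δ ≈ 0.863.
p = a·p₁ + b·p₂ ≈ (0.279, 0.860, -0.428); φ = arcsin(p_z) ≈ -25.31°, λ = atan2(p_y, p_x) ≈ 72.00°.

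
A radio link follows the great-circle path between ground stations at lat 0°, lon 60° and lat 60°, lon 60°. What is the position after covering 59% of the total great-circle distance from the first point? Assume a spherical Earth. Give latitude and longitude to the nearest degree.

≈ lat 35°, lon 60°

The haversine formula gives a central angle δ ≈ 1.047 rad (60.0°) between the endpoints.
Interpolate at f = 0.59 with slerp weights a = sin((1−f)δ)/sin δ ≈ 0.481, b = sin(fδ)/sin δ ≈ 0.669.
p = a·p₁ + b·p₂ ≈ (0.408, 0.706, 0.579); φ = arcsin(p_z) ≈ 35.40°, λ = atan2(p_y, p_x) ≈ 60.00°.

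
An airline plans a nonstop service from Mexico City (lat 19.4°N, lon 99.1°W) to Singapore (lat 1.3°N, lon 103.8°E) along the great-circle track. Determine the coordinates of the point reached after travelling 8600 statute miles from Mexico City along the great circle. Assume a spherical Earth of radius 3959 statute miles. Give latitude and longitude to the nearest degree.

Write both endpoints as unit vectors p₁, p₂ with components (cos φ cos λ, cos φ sin λ, sin φ).
The central angle between the endpoints is δ = arccos(p₁·p₂) ≈ 2.608 rad (149.4°). The total great-circle distance is δ·R ≈ 2.608 × 3959 ≈ 10326 mi, so the target fraction is f = 8600/10326 ≈ 0.833.
Interpolate at f ≈ 0.833 with slerp weights a = sin((1−f)δ)/sin δ ≈ 0.831, b = sin(fδ)/sin δ ≈ 1.622.
p = a·p₁ + b·p₂ ≈ (-0.511, 0.801, 0.313); φ = arcsin(p_z) ≈ 18.22°, λ = atan2(p_y, p_x) ≈ 122.52°.

≈ lat 18°N, lon 123°E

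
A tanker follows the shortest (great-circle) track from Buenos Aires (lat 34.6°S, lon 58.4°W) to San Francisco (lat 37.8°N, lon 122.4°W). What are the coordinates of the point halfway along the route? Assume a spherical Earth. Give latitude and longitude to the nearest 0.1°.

Write both endpoints as unit vectors p₁, p₂ with components (cos φ cos λ, cos φ sin λ, sin φ).
The central angle between the endpoints is δ = arccos(p₁·p₂) ≈ 1.634 rad (93.6°).
Interpolate at f = 1/2 with slerp weights a = sin((1−f)δ)/sin δ ≈ 0.730, b = sin(fδ)/sin δ ≈ 0.730.
p = a·p₁ + b·p₂ ≈ (0.006, -0.999, 0.033); φ = arcsin(p_z) ≈ 1.89°, λ = atan2(p_y, p_x) ≈ -89.67°.

≈ lat 1.9°N, lon 89.7°W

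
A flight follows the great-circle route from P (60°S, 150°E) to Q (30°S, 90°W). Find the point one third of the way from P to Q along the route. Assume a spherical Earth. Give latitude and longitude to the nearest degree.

≈ (67°S, 152°W)

Convert each endpoint to a unit vector on the sphere (x = cos φ cos λ, y = cos φ sin λ, z = sin φ).
The central angle between the endpoints is δ = arccos(p₁·p₂) ≈ 1.353 rad (77.5°).
Interpolate at f = 1/3 with slerp weights a = sin((1−f)δ)/sin δ ≈ 0.803, b = sin(fδ)/sin δ ≈ 0.446.
p = a·p₁ + b·p₂ ≈ (-0.348, -0.186, -0.919); φ = arcsin(p_z) ≈ -66.77°, λ = atan2(p_y, p_x) ≈ -151.91°.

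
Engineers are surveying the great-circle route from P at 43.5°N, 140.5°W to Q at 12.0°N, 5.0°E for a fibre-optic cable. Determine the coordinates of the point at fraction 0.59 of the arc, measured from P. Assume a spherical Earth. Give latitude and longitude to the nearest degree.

≈ 52°N, 28°W

The haversine formula gives a central angle δ ≈ 2.028 rad (116.2°) between the endpoints.
Interpolate at f = 0.59 with slerp weights a = sin((1−f)δ)/sin δ ≈ 0.824, b = sin(fδ)/sin δ ≈ 1.037.
p = a·p₁ + b·p₂ ≈ (0.550, -0.292, 0.783); φ = arcsin(p_z) ≈ 51.51°, λ = atan2(p_y, p_x) ≈ -27.93°.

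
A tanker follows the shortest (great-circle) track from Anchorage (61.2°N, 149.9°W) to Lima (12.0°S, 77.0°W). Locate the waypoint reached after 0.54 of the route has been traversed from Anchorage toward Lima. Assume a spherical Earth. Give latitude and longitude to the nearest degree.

≈ 26°N, 97°W

The haversine formula gives a central angle δ ≈ 1.614 rad (92.5°) between the endpoints.
Interpolate at f = 0.54 with slerp weights a = sin((1−f)δ)/sin δ ≈ 0.677, b = sin(fδ)/sin δ ≈ 0.766.
p = a·p₁ + b·p₂ ≈ (-0.114, -0.894, 0.434); φ = arcsin(p_z) ≈ 25.71°, λ = atan2(p_y, p_x) ≈ -97.24°.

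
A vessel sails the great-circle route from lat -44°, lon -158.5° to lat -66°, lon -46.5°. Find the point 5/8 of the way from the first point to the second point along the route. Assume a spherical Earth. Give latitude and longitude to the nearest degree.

≈ lat -70°, lon -107°

Write both endpoints as unit vectors p₁, p₂ with components (cos φ cos λ, cos φ sin λ, sin φ).
The central angle between the endpoints is δ = arccos(p₁·p₂) ≈ 1.018 rad (58.3°).
Interpolate at f = 5/8 with slerp weights a = sin((1−f)δ)/sin δ ≈ 0.438, b = sin(fδ)/sin δ ≈ 0.698.
p = a·p₁ + b·p₂ ≈ (-0.098, -0.321, -0.942); φ = arcsin(p_z) ≈ -70.37°, λ = atan2(p_y, p_x) ≈ -106.88°.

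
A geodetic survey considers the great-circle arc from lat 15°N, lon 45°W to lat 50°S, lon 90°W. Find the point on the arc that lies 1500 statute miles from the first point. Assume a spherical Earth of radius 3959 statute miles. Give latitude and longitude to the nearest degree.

Convert each endpoint to a unit vector on the sphere (x = cos φ cos λ, y = cos φ sin λ, z = sin φ).
The central angle between the endpoints is δ = arccos(p₁·p₂) ≈ 1.328 rad (76.1°). The total great-circle distance is δ·R ≈ 1.328 × 3959 ≈ 5256 mi, so the target fraction is f = 1500/5256 ≈ 0.285.
Interpolate at f ≈ 0.285 with slerp weights a = sin((1−f)δ)/sin δ ≈ 0.837, b = sin(fδ)/sin δ ≈ 0.381.
p = a·p₁ + b·p₂ ≈ (0.572, -0.817, -0.075); φ = arcsin(p_z) ≈ -4.31°, λ = atan2(p_y, p_x) ≈ -55.00°.

≈ lat 4°S, lon 55°W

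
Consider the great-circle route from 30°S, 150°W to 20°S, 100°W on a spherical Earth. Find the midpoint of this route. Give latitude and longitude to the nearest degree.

Convert each endpoint to a unit vector on the sphere (x = cos φ cos λ, y = cos φ sin λ, z = sin φ).
The central angle between the endpoints is δ = arccos(p₁·p₂) ≈ 0.804 rad (46.0°).
Interpolate at f = 1/2 with slerp weights a = sin((1−f)δ)/sin δ ≈ 0.543, b = sin(fδ)/sin δ ≈ 0.543.
p = a·p₁ + b·p₂ ≈ (-0.496, -0.738, -0.457); φ = arcsin(p_z) ≈ -27.22°, λ = atan2(p_y, p_x) ≈ -123.91°.

≈ 27°S, 124°W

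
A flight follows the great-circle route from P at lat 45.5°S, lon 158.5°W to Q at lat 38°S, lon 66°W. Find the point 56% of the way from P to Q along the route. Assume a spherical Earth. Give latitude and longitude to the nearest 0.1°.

≈ lat 51.4°S, lon 102.5°W

From cos δ = sin φ₁ sin φ₂ + cos φ₁ cos φ₂ cos Δλ, the central angle is δ ≈ 1.143 rad (65.5°).
Interpolate at f = 0.56 with slerp weights a = sin((1−f)δ)/sin δ ≈ 0.530, b = sin(fδ)/sin δ ≈ 0.656.
p = a·p₁ + b·p₂ ≈ (-0.135, -0.609, -0.782); φ = arcsin(p_z) ≈ -51.44°, λ = atan2(p_y, p_x) ≈ -102.51°.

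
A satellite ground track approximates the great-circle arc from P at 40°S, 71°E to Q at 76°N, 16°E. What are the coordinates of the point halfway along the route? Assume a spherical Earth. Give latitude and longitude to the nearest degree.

≈ 19°N, 59°E

Write both endpoints as unit vectors p₁, p₂ with components (cos φ cos λ, cos φ sin λ, sin φ).
The central angle between the endpoints is δ = arccos(p₁·p₂) ≈ 2.115 rad (121.2°).
Interpolate at f = 1/2 with slerp weights a = sin((1−f)δ)/sin δ ≈ 1.018, b = sin(fδ)/sin δ ≈ 1.018.
p = a·p₁ + b·p₂ ≈ (0.491, 0.805, 0.333); φ = arcsin(p_z) ≈ 19.47°, λ = atan2(p_y, p_x) ≈ 58.65°.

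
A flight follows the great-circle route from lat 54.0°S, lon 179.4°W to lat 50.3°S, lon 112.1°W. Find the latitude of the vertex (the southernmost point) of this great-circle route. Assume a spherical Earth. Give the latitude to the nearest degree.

≈ 57°S

The great circle lies in the plane with unit normal n̂ = (p₁ × p₂)/|p₁ × p₂|.
Here n̂_z ≈ +0.540; the vertex latitude is φ_max = arccos|n̂_z| ≈ 57.3°.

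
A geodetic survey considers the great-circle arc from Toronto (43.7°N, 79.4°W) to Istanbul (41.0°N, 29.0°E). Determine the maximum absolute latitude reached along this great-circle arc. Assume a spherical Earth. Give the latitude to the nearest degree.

The great circle lies in the plane with unit normal n̂ = (p₁ × p₂)/|p₁ × p₂|.
Here n̂_z ≈ +0.539; the vertex latitude is φ_max = arccos|n̂_z| ≈ 57.4°.

≈ 57°N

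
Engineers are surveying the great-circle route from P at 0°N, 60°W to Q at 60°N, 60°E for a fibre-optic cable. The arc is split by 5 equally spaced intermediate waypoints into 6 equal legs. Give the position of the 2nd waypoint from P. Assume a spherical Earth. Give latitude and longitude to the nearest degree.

Write both endpoints as unit vectors p₁, p₂ with components (cos φ cos λ, cos φ sin λ, sin φ).
The central angle between the endpoints is δ = arccos(p₁·p₂) ≈ 1.823 rad (104.5°).
Interpolate at f = 2/6 with slerp weights a = sin((1−f)δ)/sin δ ≈ 0.968, b = sin(fδ)/sin δ ≈ 0.590.
p = a·p₁ + b·p₂ ≈ (0.632, -0.583, 0.511); φ = arcsin(p_z) ≈ 30.72°, λ = atan2(p_y, p_x) ≈ -42.72°.

≈ 31°N, 43°W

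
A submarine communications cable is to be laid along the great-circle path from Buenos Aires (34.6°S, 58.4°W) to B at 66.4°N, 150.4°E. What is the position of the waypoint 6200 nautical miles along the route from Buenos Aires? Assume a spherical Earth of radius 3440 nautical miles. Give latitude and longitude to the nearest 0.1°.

Write both endpoints as unit vectors p₁, p₂ with components (cos φ cos λ, cos φ sin λ, sin φ).
The central angle between the endpoints is δ = arccos(p₁·p₂) ≈ 2.513 rad (144.0°). The total great-circle distance is δ·R ≈ 2.513 × 3440 ≈ 8646 nmi, so the target fraction is f = 6200/8646 ≈ 0.717.
Interpolate at f ≈ 0.717 with slerp weights a = sin((1−f)δ)/sin δ ≈ 1.111, b = sin(fδ)/sin δ ≈ 1.656.
p = a·p₁ + b·p₂ ≈ (-0.098, -0.451, 0.887); φ = arcsin(p_z) ≈ 62.51°, λ = atan2(p_y, p_x) ≈ -102.19°.

≈ 62.5°N, 102.2°W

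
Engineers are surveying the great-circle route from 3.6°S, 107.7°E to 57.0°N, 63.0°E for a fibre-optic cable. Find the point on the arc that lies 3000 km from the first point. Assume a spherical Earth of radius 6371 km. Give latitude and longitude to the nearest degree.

Convert each endpoint to a unit vector on the sphere (x = cos φ cos λ, y = cos φ sin λ, z = sin φ).
The central angle between the endpoints is δ = arccos(p₁·p₂) ≈ 1.231 rad (70.5°). The total great-circle distance is δ·R ≈ 1.231 × 6371 ≈ 7840 km, so the target fraction is f = 3000/7840 ≈ 0.383.
Interpolate at f ≈ 0.383 with slerp weights a = sin((1−f)δ)/sin δ ≈ 0.731, b = sin(fδ)/sin δ ≈ 0.481.
p = a·p₁ + b·p₂ ≈ (-0.103, 0.928, 0.358); φ = arcsin(p_z) ≈ 20.96°, λ = atan2(p_y, p_x) ≈ 96.31°.

≈ 21°N, 96°E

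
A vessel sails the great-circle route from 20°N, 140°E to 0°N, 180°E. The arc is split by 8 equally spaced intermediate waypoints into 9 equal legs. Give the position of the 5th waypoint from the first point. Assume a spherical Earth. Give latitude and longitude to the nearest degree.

≈ 9°N, 163°E

Convert each endpoint to a unit vector on the sphere (x = cos φ cos λ, y = cos φ sin λ, z = sin φ).
The central angle between the endpoints is δ = arccos(p₁·p₂) ≈ 0.767 rad (44.0°).
Interpolate at f = 5/9 with slerp weights a = sin((1−f)δ)/sin δ ≈ 0.482, b = sin(fδ)/sin δ ≈ 0.596.
p = a·p₁ + b·p₂ ≈ (-0.942, 0.291, 0.165); φ = arcsin(p_z) ≈ 9.48°, λ = atan2(p_y, p_x) ≈ 162.84°.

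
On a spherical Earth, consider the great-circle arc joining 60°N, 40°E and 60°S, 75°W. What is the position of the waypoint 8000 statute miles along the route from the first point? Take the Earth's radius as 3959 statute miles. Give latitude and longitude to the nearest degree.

≈ 36°S, 39°W

Write both endpoints as unit vectors p₁, p₂ with components (cos φ cos λ, cos φ sin λ, sin φ).
The central angle between the endpoints is δ = arccos(p₁·p₂) ≈ 2.598 rad (148.8°). The total great-circle distance is δ·R ≈ 2.598 × 3959 ≈ 10284 mi, so the target fraction is f = 8000/10284 ≈ 0.778.
Interpolate at f ≈ 0.778 with slerp weights a = sin((1−f)δ)/sin δ ≈ 1.054, b = sin(fδ)/sin δ ≈ 1.740.
p = a·p₁ + b·p₂ ≈ (0.629, -0.502, -0.594); φ = arcsin(p_z) ≈ -36.45°, λ = atan2(p_y, p_x) ≈ -38.58°.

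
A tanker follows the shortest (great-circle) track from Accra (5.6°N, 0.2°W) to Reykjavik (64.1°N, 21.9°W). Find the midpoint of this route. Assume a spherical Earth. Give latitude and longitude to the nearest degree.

Write both endpoints as unit vectors p₁, p₂ with components (cos φ cos λ, cos φ sin λ, sin φ).
The central angle between the endpoints is δ = arccos(p₁·p₂) ≈ 1.057 rad (60.5°).
Interpolate at f = 1/2 with slerp weights a = sin((1−f)δ)/sin δ ≈ 0.579, b = sin(fδ)/sin δ ≈ 0.579.
p = a·p₁ + b·p₂ ≈ (0.811, -0.096, 0.577); φ = arcsin(p_z) ≈ 35.26°, λ = atan2(p_y, p_x) ≈ -6.78°.

≈ (35°N, 7°W)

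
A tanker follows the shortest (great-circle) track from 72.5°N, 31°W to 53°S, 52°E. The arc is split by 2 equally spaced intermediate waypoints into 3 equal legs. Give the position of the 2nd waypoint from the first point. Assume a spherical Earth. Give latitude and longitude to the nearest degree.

≈ 10°S, 33°E

Convert each endpoint to a unit vector on the sphere (x = cos φ cos λ, y = cos φ sin λ, z = sin φ).
The central angle between the endpoints is δ = arccos(p₁·p₂) ≈ 2.403 rad (137.7°).
Interpolate at f = 2/3 with slerp weights a = sin((1−f)δ)/sin δ ≈ 1.067, b = sin(fδ)/sin δ ≈ 1.485.
p = a·p₁ + b·p₂ ≈ (0.825, 0.539, -0.168); φ = arcsin(p_z) ≈ -9.70°, λ = atan2(p_y, p_x) ≈ 33.15°.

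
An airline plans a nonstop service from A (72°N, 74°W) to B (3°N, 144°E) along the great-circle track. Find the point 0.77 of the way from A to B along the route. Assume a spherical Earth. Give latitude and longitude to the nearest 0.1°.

≈ (25.8°N, 148.9°E)

Write both endpoints as unit vectors p₁, p₂ with components (cos φ cos λ, cos φ sin λ, sin φ).
The central angle between the endpoints is δ = arccos(p₁·p₂) ≈ 1.765 rad (101.2°).
Interpolate at f = 0.77 with slerp weights a = sin((1−f)δ)/sin δ ≈ 0.403, b = sin(fδ)/sin δ ≈ 0.997.
p = a·p₁ + b·p₂ ≈ (-0.771, 0.465, 0.435); φ = arcsin(p_z) ≈ 25.79°, λ = atan2(p_y, p_x) ≈ 148.88°.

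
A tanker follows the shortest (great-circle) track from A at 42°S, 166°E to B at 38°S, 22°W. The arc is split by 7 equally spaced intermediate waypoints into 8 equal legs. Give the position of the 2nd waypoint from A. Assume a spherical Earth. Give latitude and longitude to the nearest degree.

≈ 67°S, 173°E

Write both endpoints as unit vectors p₁, p₂ with components (cos φ cos λ, cos φ sin λ, sin φ).
The central angle between the endpoints is δ = arccos(p₁·p₂) ≈ 1.740 rad (99.7°).
Interpolate at f = 2/8 with slerp weights a = sin((1−f)δ)/sin δ ≈ 0.979, b = sin(fδ)/sin δ ≈ 0.427.
p = a·p₁ + b·p₂ ≈ (-0.393, 0.050, -0.918); φ = arcsin(p_z) ≈ -66.63°, λ = atan2(p_y, p_x) ≈ 172.79°.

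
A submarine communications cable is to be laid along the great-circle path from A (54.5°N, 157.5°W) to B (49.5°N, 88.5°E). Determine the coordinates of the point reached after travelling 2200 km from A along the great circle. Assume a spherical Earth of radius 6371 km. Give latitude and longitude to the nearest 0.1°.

≈ (65.8°N, 168.9°E)

Convert each endpoint to a unit vector on the sphere (x = cos φ cos λ, y = cos φ sin λ, z = sin φ).
The central angle between the endpoints is δ = arccos(p₁·p₂) ≈ 1.086 rad (62.2°). The total great-circle distance is δ·R ≈ 1.086 × 6371 ≈ 6922 km, so the target fraction is f = 2200/6922 ≈ 0.318.
Interpolate at f ≈ 0.318 with slerp weights a = sin((1−f)δ)/sin δ ≈ 0.763, b = sin(fδ)/sin δ ≈ 0.382.
p = a·p₁ + b·p₂ ≈ (-0.403, 0.079, 0.912); φ = arcsin(p_z) ≈ 65.77°, λ = atan2(p_y, p_x) ≈ 168.93°.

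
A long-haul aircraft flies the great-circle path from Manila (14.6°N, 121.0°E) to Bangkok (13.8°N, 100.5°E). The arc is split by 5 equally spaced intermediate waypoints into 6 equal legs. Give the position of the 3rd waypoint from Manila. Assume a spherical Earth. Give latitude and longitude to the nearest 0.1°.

≈ (14.4°N, 110.7°E)

The haversine formula gives a central angle δ ≈ 0.347 rad (19.9°) between the endpoints.
Interpolate at f = 3/6 with slerp weights a = sin((1−f)δ)/sin δ ≈ 0.508, b = sin(fδ)/sin δ ≈ 0.508.
p = a·p₁ + b·p₂ ≈ (-0.343, 0.906, 0.249); φ = arcsin(p_z) ≈ 14.42°, λ = atan2(p_y, p_x) ≈ 110.73°.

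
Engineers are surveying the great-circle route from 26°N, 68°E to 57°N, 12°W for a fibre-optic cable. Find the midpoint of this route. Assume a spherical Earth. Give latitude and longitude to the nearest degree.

≈ 49°N, 40°E

The haversine formula gives a central angle δ ≈ 1.101 rad (63.1°) between the endpoints.
Interpolate at f = 1/2 with slerp weights a = sin((1−f)δ)/sin δ ≈ 0.587, b = sin(fδ)/sin δ ≈ 0.587.
p = a·p₁ + b·p₂ ≈ (0.510, 0.422, 0.749); φ = arcsin(p_z) ≈ 48.52°, λ = atan2(p_y, p_x) ≈ 39.63°.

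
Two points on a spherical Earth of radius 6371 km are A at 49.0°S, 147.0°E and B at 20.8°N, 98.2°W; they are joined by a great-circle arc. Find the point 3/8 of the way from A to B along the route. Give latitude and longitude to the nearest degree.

≈ 34°S, 153°W

Write both endpoints as unit vectors p₁, p₂ with components (cos φ cos λ, cos φ sin λ, sin φ).
The central angle between the endpoints is δ = arccos(p₁·p₂) ≈ 2.124 rad (121.7°).
Interpolate at f = 3/8 with slerp weights a = sin((1−f)δ)/sin δ ≈ 1.141, b = sin(fδ)/sin δ ≈ 0.840.
p = a·p₁ + b·p₂ ≈ (-0.740, -0.370, -0.562); φ = arcsin(p_z) ≈ -34.22°, λ = atan2(p_y, p_x) ≈ -153.43°.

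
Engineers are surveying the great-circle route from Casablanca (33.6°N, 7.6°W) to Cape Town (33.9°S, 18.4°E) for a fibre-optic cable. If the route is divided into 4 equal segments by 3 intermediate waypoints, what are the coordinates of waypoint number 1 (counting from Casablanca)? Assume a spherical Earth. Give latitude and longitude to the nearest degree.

From cos δ = sin φ₁ sin φ₂ + cos φ₁ cos φ₂ cos Δλ, the central angle is δ ≈ 1.253 rad (71.8°).
Interpolate at f = 1/4 with slerp weights a = sin((1−f)δ)/sin δ ≈ 0.850, b = sin(fδ)/sin δ ≈ 0.324.
p = a·p₁ + b·p₂ ≈ (0.957, -0.009, 0.289); φ = arcsin(p_z) ≈ 16.82°, λ = atan2(p_y, p_x) ≈ -0.52°.

≈ 17°N, 1°W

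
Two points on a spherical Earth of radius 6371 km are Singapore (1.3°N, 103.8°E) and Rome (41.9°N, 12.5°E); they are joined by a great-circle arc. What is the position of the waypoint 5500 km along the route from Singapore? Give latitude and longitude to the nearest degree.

Write both endpoints as unit vectors p₁, p₂ with components (cos φ cos λ, cos φ sin λ, sin φ).
The central angle between the endpoints is δ = arccos(p₁·p₂) ≈ 1.573 rad (90.1°). The total great-circle distance is δ·R ≈ 1.573 × 6371 ≈ 10019 km, so the target fraction is f = 5500/10019 ≈ 0.549.
Interpolate at f ≈ 0.549 with slerp weights a = sin((1−f)δ)/sin δ ≈ 0.651, b = sin(fδ)/sin δ ≈ 0.760.
p = a·p₁ + b·p₂ ≈ (0.397, 0.755, 0.522); φ = arcsin(p_z) ≈ 31.49°, λ = atan2(p_y, p_x) ≈ 62.26°.

≈ (31°N, 62°E)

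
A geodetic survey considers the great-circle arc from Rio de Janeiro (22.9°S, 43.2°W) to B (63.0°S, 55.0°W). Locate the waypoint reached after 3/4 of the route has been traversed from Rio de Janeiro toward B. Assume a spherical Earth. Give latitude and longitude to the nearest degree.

≈ (53°S, 50°W)

Convert each endpoint to a unit vector on the sphere (x = cos φ cos λ, y = cos φ sin λ, z = sin φ).
The central angle between the endpoints is δ = arccos(p₁·p₂) ≈ 0.713 rad (40.9°).
Interpolate at f = 3/4 with slerp weights a = sin((1−f)δ)/sin δ ≈ 0.271, b = sin(fδ)/sin δ ≈ 0.779.
p = a·p₁ + b·p₂ ≈ (0.385, -0.461, -0.800); φ = arcsin(p_z) ≈ -53.10°, λ = atan2(p_y, p_x) ≈ -50.12°.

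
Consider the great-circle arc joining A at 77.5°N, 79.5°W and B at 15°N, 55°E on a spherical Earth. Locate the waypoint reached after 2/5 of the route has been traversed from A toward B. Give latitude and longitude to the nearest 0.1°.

≈ 64.1°N, 39.1°E

Convert each endpoint to a unit vector on the sphere (x = cos φ cos λ, y = cos φ sin λ, z = sin φ).
The central angle between the endpoints is δ = arccos(p₁·p₂) ≈ 1.464 rad (83.9°).
Interpolate at f = 2/5 with slerp weights a = sin((1−f)δ)/sin δ ≈ 0.774, b = sin(fδ)/sin δ ≈ 0.556.
p = a·p₁ + b·p₂ ≈ (0.339, 0.275, 0.900); φ = arcsin(p_z) ≈ 64.13°, λ = atan2(p_y, p_x) ≈ 39.10°.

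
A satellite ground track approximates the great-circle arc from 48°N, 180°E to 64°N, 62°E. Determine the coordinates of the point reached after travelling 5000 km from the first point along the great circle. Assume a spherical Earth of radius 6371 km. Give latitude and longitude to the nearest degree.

Convert each endpoint to a unit vector on the sphere (x = cos φ cos λ, y = cos φ sin λ, z = sin φ).
The central angle between the endpoints is δ = arccos(p₁·p₂) ≈ 1.012 rad (58.0°). The total great-circle distance is δ·R ≈ 1.012 × 6371 ≈ 6447 km, so the target fraction is f = 5000/6447 ≈ 0.776.
Interpolate at f ≈ 0.776 with slerp weights a = sin((1−f)δ)/sin δ ≈ 0.266, b = sin(fδ)/sin δ ≈ 0.833.
p = a·p₁ + b·p₂ ≈ (-0.006, 0.323, 0.947); φ = arcsin(p_z) ≈ 71.18°, λ = atan2(p_y, p_x) ≈ 91.10°.

≈ 71°N, 91°E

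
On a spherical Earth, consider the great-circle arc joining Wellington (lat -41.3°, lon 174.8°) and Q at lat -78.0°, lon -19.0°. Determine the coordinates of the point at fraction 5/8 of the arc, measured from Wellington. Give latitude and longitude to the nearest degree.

≈ lat -79°, lon -175°

Write both endpoints as unit vectors p₁, p₂ with components (cos φ cos λ, cos φ sin λ, sin φ).
The central angle between the endpoints is δ = arccos(p₁·p₂) ≈ 1.054 rad (60.4°).
Interpolate at f = 5/8 with slerp weights a = sin((1−f)δ)/sin δ ≈ 0.443, b = sin(fδ)/sin δ ≈ 0.704.
p = a·p₁ + b·p₂ ≈ (-0.193, -0.018, -0.981); φ = arcsin(p_z) ≈ -78.83°, λ = atan2(p_y, p_x) ≈ -174.82°.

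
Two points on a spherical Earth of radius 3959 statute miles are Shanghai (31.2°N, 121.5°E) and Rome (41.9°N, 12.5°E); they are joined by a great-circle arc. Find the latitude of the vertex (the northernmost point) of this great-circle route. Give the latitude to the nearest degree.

≈ 53°N

The great circle lies in the plane with unit normal n̂ = (p₁ × p₂)/|p₁ × p₂|.
Here n̂_z ≈ -0.608; the vertex latitude is φ_max = arccos|n̂_z| ≈ 52.6°.
Check via Clairaut: cos φ_max = |cos φ₁| · sin C = cos(31.2°)·sin(45.3°) ≈ 0.608, again giving ≈ 52.6°.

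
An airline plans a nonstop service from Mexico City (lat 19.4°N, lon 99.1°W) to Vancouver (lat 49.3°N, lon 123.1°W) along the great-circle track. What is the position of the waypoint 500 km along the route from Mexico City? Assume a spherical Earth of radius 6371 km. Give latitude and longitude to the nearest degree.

≈ lat 23°N, lon 101°W

Write both endpoints as unit vectors p₁, p₂ with components (cos φ cos λ, cos φ sin λ, sin φ).
The central angle between the endpoints is δ = arccos(p₁·p₂) ≈ 0.620 rad (35.5°). The total great-circle distance is δ·R ≈ 0.620 × 6371 ≈ 3952 km, so the target fraction is f = 500/3952 ≈ 0.127.
Interpolate at f ≈ 0.127 with slerp weights a = sin((1−f)δ)/sin δ ≈ 0.887, b = sin(fδ)/sin δ ≈ 0.135.
p = a·p₁ + b·p₂ ≈ (-0.180, -0.900, 0.397); φ = arcsin(p_z) ≈ 23.39°, λ = atan2(p_y, p_x) ≈ -101.33°.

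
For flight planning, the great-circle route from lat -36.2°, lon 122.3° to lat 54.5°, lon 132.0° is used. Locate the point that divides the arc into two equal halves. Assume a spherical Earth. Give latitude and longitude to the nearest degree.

Write both endpoints as unit vectors p₁, p₂ with components (cos φ cos λ, cos φ sin λ, sin φ).
The central angle between the endpoints is δ = arccos(p₁·p₂) ≈ 1.590 rad (91.1°).
Interpolate at f = 1/2 with slerp weights a = sin((1−f)δ)/sin δ ≈ 0.714, b = sin(fδ)/sin δ ≈ 0.714.
p = a·p₁ + b·p₂ ≈ (-0.585, 0.795, 0.160); φ = arcsin(p_z) ≈ 9.18°, λ = atan2(p_y, p_x) ≈ 126.36°.

≈ lat 9°, lon 126°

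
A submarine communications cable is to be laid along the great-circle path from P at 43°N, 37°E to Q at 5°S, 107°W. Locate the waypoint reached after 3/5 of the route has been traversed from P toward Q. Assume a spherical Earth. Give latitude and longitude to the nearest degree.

≈ 37°N, 73°W

Convert each endpoint to a unit vector on the sphere (x = cos φ cos λ, y = cos φ sin λ, z = sin φ).
The central angle between the endpoints is δ = arccos(p₁·p₂) ≈ 2.277 rad (130.5°).
Interpolate at f = 3/5 with slerp weights a = sin((1−f)δ)/sin δ ≈ 1.038, b = sin(fδ)/sin δ ≈ 1.287.
p = a·p₁ + b·p₂ ≈ (0.232, -0.769, 0.596); φ = arcsin(p_z) ≈ 36.58°, λ = atan2(p_y, p_x) ≈ -73.24°.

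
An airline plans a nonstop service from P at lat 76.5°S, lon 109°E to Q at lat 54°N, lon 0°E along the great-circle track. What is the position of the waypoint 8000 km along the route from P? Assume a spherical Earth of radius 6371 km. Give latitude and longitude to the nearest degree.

Write both endpoints as unit vectors p₁, p₂ with components (cos φ cos λ, cos φ sin λ, sin φ).
The central angle between the endpoints is δ = arccos(p₁·p₂) ≈ 2.552 rad (146.2°). The total great-circle distance is δ·R ≈ 2.552 × 6371 ≈ 16261 km, so the target fraction is f = 8000/16261 ≈ 0.492.
Interpolate at f ≈ 0.492 with slerp weights a = sin((1−f)δ)/sin δ ≈ 1.732, b = sin(fδ)/sin δ ≈ 1.711.
p = a·p₁ + b·p₂ ≈ (0.874, 0.382, -0.300); φ = arcsin(p_z) ≈ -17.47°, λ = atan2(p_y, p_x) ≈ 23.63°.

≈ lat 17°S, lon 24°E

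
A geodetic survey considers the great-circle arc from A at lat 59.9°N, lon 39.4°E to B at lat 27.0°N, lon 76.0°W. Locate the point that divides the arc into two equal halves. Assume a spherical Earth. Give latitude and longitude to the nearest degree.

≈ lat 58°N, lon 42°W

The haversine formula gives a central angle δ ≈ 1.368 rad (78.4°) between the endpoints.
Interpolate at f = 1/2 with slerp weights a = sin((1−f)δ)/sin δ ≈ 0.645, b = sin(fδ)/sin δ ≈ 0.645.
p = a·p₁ + b·p₂ ≈ (0.389, -0.352, 0.851); φ = arcsin(p_z) ≈ 58.33°, λ = atan2(p_y, p_x) ≈ -42.17°.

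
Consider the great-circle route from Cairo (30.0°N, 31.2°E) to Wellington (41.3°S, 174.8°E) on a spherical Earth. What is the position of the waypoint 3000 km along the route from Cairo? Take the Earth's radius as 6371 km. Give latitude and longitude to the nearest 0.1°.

The haversine formula gives a central angle δ ≈ 2.594 rad (148.6°) between the endpoints. The total great-circle distance is δ·R ≈ 2.594 × 6371 ≈ 16525 km, so the target fraction is f = 3000/16525 ≈ 0.182.
Interpolate at f ≈ 0.182 with slerp weights a = sin((1−f)δ)/sin δ ≈ 1.635, b = sin(fδ)/sin δ ≈ 0.871.
p = a·p₁ + b·p₂ ≈ (0.559, 0.793, 0.242); φ = arcsin(p_z) ≈ 14.03°, λ = atan2(p_y, p_x) ≈ 54.80°.

≈ (14.0°N, 54.8°E)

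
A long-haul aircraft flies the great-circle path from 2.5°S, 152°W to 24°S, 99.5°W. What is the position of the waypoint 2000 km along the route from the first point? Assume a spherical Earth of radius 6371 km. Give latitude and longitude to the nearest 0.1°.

Write both endpoints as unit vectors p₁, p₂ with components (cos φ cos λ, cos φ sin λ, sin φ).
The central angle between the endpoints is δ = arccos(p₁·p₂) ≈ 0.960 rad (55.0°). The total great-circle distance is δ·R ≈ 0.960 × 6371 ≈ 6118 km, so the target fraction is f = 2000/6118 ≈ 0.327.
Interpolate at f ≈ 0.327 with slerp weights a = sin((1−f)δ)/sin δ ≈ 0.735, b = sin(fδ)/sin δ ≈ 0.377.
p = a·p₁ + b·p₂ ≈ (-0.705, -0.684, -0.185); φ = arcsin(p_z) ≈ -10.68°, λ = atan2(p_y, p_x) ≈ -135.86°.

≈ 10.7°S, 135.9°W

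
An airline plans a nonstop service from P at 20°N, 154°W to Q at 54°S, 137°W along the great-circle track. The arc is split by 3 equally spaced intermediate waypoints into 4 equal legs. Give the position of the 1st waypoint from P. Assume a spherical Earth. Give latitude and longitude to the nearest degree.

Convert each endpoint to a unit vector on the sphere (x = cos φ cos λ, y = cos φ sin λ, z = sin φ).
The central angle between the endpoints is δ = arccos(p₁·p₂) ≈ 1.317 rad (75.4°).
Interpolate at f = 1/4 with slerp weights a = sin((1−f)δ)/sin δ ≈ 0.862, b = sin(fδ)/sin δ ≈ 0.334.
p = a·p₁ + b·p₂ ≈ (-0.872, -0.489, 0.025); φ = arcsin(p_z) ≈ 1.42°, λ = atan2(p_y, p_x) ≈ -150.71°.

≈ 1°N, 151°W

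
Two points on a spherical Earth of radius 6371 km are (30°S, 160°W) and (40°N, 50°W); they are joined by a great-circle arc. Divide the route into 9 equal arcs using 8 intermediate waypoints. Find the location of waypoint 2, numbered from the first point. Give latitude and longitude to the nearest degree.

≈ (14°S, 136°W)

The haversine formula gives a central angle δ ≈ 2.151 rad (123.3°) between the endpoints.
Interpolate at f = 2/9 with slerp weights a = sin((1−f)δ)/sin δ ≈ 1.190, b = sin(fδ)/sin δ ≈ 0.550.
p = a·p₁ + b·p₂ ≈ (-0.697, -0.675, -0.241); φ = arcsin(p_z) ≈ -13.96°, λ = atan2(p_y, p_x) ≈ -135.92°.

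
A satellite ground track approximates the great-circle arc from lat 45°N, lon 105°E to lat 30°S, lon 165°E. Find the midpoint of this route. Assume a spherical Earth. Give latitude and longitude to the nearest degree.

Convert each endpoint to a unit vector on the sphere (x = cos φ cos λ, y = cos φ sin λ, z = sin φ).
The central angle between the endpoints is δ = arccos(p₁·p₂) ≈ 1.618 rad (92.7°).
Interpolate at f = 1/2 with slerp weights a = sin((1−f)δ)/sin δ ≈ 0.724, b = sin(fδ)/sin δ ≈ 0.724.
p = a·p₁ + b·p₂ ≈ (-0.739, 0.657, 0.150); φ = arcsin(p_z) ≈ 8.63°, λ = atan2(p_y, p_x) ≈ 138.34°.

≈ lat 9°N, lon 138°E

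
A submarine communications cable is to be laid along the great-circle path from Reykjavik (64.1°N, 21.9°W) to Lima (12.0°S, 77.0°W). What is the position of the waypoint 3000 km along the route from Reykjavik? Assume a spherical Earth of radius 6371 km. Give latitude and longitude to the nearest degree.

From cos δ = sin φ₁ sin φ₂ + cos φ₁ cos φ₂ cos Δλ, the central angle is δ ≈ 1.513 rad (86.7°). The total great-circle distance is δ·R ≈ 1.513 × 6371 ≈ 9641 km, so the target fraction is f = 3000/9641 ≈ 0.311.
Interpolate at f ≈ 0.311 with slerp weights a = sin((1−f)δ)/sin δ ≈ 0.865, b = sin(fδ)/sin δ ≈ 0.454.
p = a·p₁ + b·p₂ ≈ (0.451, -0.574, 0.684); φ = arcsin(p_z) ≈ 43.13°, λ = atan2(p_y, p_x) ≈ -51.87°.

≈ 43°N, 52°W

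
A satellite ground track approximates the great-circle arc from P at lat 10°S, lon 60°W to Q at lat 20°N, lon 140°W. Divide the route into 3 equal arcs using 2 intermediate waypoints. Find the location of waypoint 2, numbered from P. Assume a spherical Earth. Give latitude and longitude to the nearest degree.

≈ lat 12°N, lon 112°W

From cos δ = sin φ₁ sin φ₂ + cos φ₁ cos φ₂ cos Δλ, the central angle is δ ≈ 1.469 rad (84.2°).
Interpolate at f = 2/3 with slerp weights a = sin((1−f)δ)/sin δ ≈ 0.473, b = sin(fδ)/sin δ ≈ 0.835.
p = a·p₁ + b·p₂ ≈ (-0.368, -0.907, 0.203); φ = arcsin(p_z) ≈ 11.73°, λ = atan2(p_y, p_x) ≈ -112.07°.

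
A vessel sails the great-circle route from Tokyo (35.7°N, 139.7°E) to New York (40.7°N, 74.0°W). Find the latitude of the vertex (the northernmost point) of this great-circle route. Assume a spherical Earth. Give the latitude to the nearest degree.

The great circle lies in the plane with unit normal n̂ = (p₁ × p₂)/|p₁ × p₂|.
Here n̂_z ≈ +0.345; the vertex latitude is φ_max = arccos|n̂_z| ≈ 69.8°.
Check via Clairaut: cos φ_max = |cos φ₁| · sin C = cos(35.7°)·sin(25.1°) ≈ 0.345, again giving ≈ 69.8°.

≈ 70°N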